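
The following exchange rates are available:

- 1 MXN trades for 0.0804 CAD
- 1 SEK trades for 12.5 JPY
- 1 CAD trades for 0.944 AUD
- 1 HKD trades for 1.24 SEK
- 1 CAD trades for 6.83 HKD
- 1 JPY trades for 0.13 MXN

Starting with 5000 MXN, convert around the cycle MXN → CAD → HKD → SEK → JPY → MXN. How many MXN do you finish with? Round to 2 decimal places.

5000 MXN × 0.0804 = 402 CAD
402 CAD × 6.83 = 2745.66 HKD
2745.66 HKD × 1.24 = 3404.6184 SEK
3404.6184 SEK × 12.5 = 42557.73 JPY
42557.73 JPY × 0.13 = 5532.5049 MXN

5532.50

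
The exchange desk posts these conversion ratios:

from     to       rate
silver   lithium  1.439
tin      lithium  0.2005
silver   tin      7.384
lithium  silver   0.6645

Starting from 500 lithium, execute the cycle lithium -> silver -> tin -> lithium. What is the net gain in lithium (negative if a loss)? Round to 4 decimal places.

500 lithium × 0.6645 = 332.25 silver
332.25 silver × 7.384 = 2453.334 tin
2453.334 tin × 0.2005 = 491.893467 lithium
Net change: 491.893467 − 500 = -8.106533 lithium

-8.1065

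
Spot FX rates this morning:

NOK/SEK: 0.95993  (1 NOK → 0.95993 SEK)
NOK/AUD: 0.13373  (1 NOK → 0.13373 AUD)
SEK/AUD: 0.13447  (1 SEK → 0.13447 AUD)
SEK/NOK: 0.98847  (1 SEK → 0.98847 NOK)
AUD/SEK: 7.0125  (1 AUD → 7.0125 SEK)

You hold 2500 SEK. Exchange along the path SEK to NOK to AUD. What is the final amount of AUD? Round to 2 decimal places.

330.47

2500 SEK × 0.98847 = 2471.175 NOK
2471.175 NOK × 0.13373 = 330.47023275 AUD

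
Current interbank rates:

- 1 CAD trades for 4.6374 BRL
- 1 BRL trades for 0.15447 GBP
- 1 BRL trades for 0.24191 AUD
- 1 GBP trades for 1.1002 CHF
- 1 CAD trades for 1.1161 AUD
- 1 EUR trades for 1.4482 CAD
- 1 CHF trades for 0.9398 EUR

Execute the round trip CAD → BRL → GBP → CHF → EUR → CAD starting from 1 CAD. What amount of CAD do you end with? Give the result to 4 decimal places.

1 CAD × 4.6374 = 4.6374 BRL
4.6374 BRL × 0.15447 = 0.716339178 GBP
0.716339178 GBP × 1.1002 = 0.7881163636356 CHF
0.7881163636356 CHF × 0.9398 = 0.74067175854473688 EUR
0.74067175854473688 EUR × 1.4482 = 1.072640840724487949616 CAD

1.0726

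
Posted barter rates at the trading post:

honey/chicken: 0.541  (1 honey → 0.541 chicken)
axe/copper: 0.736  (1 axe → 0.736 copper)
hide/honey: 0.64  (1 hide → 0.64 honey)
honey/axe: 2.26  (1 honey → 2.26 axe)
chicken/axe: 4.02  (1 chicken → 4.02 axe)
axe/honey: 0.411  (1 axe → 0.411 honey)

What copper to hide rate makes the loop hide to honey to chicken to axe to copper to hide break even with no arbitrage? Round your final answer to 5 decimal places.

Known legs of the cycle: 0.64 × 0.541 × 4.02 × 0.736 = 1.0244272128
For no arbitrage the full-cycle product must be 1, so the missing rate is 1 / 1.0244272128 ≈ 0.9761552.

0.97616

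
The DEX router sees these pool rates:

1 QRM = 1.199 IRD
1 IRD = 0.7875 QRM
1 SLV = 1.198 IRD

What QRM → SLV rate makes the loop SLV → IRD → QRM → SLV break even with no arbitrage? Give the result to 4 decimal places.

1.0600

Known legs of the cycle: 1.198 × 0.7875 = 0.943425
For no arbitrage the full-cycle product must be 1, so the missing rate is 1 / 0.943425 ≈ 1.059968.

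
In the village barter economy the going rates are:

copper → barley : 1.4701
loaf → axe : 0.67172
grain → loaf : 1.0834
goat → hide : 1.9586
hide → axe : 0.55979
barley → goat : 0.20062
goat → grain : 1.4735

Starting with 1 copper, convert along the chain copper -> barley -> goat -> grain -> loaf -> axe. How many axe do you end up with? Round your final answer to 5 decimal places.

1 copper × 1.4701 = 1.4701 barley
1.4701 barley × 0.20062 = 0.294931462 goat
0.294931462 goat × 1.4735 = 0.434581509257 grain
0.434581509257 grain × 1.0834 = 0.4708256071290338 loaf
0.4708256071290338 loaf × 0.67172 = 0.316262976820714584136 axe

0.31626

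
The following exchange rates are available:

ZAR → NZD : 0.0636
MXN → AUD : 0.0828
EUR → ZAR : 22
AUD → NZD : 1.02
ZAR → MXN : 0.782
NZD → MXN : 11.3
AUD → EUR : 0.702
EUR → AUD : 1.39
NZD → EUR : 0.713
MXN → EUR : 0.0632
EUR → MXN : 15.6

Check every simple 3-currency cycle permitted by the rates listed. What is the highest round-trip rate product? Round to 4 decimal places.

1.0873

EUR→ZAR→MXN→EUR: 22 × 0.782 × 0.0632 = 1.08729
EUR→AUD→NZD→EUR: 1.39 × 1.02 × 0.713 = 1.01089
EUR→ZAR→NZD→EUR: 22 × 0.0636 × 0.713 = 0.99763
MXN→AUD→NZD→MXN: 0.0828 × 1.02 × 11.3 = 0.95435
EUR→MXN→AUD→EUR: 15.6 × 0.0828 × 0.702 = 0.90676
Maximum is EUR→ZAR→MXN→EUR at 1.0873; arbitrage exists.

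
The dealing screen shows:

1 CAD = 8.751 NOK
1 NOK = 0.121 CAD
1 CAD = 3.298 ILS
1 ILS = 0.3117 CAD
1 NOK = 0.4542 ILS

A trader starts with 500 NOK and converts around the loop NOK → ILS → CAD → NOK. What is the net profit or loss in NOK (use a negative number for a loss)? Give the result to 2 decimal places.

500 NOK × 0.4542 = 227.1 ILS
227.1 ILS × 0.3117 = 70.78707 CAD
70.78707 CAD × 8.751 = 619.45764957 NOK
Net change: 619.45764957 − 500 = 119.45764957 NOK

119.46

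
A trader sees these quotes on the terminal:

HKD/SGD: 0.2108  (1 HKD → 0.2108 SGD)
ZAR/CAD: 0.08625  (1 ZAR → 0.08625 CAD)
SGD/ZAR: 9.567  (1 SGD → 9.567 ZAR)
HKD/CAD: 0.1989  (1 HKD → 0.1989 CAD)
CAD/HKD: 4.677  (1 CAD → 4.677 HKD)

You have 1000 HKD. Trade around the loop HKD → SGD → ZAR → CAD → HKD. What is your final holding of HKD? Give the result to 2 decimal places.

1000 HKD × 0.2108 = 210.8 SGD
210.8 SGD × 9.567 = 2016.7236 ZAR
2016.7236 ZAR × 0.08625 = 173.9424105 CAD
173.9424105 CAD × 4.677 = 813.5286539085 HKD

813.53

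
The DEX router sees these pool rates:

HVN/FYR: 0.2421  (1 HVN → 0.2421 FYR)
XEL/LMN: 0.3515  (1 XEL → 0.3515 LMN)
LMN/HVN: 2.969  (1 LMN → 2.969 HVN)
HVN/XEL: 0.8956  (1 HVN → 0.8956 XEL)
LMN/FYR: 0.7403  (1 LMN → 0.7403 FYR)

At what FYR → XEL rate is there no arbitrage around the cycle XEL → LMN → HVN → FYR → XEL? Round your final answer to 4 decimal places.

3.9579

Known legs of the cycle: 0.3515 × 2.969 × 0.2421 = 0.25265640735
For no arbitrage the full-cycle product must be 1, so the missing rate is 1 / 0.25265640735 ≈ 3.957944.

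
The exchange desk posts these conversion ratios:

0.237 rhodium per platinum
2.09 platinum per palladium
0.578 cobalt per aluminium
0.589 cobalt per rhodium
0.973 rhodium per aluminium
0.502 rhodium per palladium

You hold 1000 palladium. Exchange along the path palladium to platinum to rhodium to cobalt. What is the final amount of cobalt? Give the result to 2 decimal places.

1000 palladium × 2.09 = 2090 platinum
2090 platinum × 0.237 = 495.33 rhodium
495.33 rhodium × 0.589 = 291.74937 cobalt

291.75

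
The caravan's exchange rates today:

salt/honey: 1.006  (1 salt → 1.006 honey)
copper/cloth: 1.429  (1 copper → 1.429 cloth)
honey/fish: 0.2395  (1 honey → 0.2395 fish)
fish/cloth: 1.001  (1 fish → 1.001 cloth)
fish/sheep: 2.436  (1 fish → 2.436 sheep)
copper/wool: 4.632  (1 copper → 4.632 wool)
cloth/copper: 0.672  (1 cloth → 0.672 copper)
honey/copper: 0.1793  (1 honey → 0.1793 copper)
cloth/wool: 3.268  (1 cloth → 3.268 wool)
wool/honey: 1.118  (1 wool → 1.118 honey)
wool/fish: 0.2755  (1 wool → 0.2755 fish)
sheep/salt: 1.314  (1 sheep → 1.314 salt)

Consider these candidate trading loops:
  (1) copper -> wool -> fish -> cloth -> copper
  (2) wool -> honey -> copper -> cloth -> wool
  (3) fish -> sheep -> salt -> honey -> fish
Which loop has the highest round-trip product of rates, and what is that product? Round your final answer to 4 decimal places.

(1) 4.632 × 0.2755 × 1.001 × 0.672 = 0.85841
(2) 1.118 × 0.1793 × 1.429 × 3.268 = 0.93613
(3) 2.436 × 1.314 × 1.006 × 0.2395 = 0.77122
Highest is cycle (2) at 0.9361 (≤1, no arbitrage).

0.9361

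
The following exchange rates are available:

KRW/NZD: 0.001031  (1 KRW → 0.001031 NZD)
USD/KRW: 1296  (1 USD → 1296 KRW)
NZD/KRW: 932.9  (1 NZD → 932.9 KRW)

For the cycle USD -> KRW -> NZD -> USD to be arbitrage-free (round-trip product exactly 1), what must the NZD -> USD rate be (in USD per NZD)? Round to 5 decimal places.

Known legs of the cycle: 1296 × 0.001031 = 1.336176
For no arbitrage the full-cycle product must be 1, so the missing rate is 1 / 1.336176 ≈ 0.7484044.

0.74840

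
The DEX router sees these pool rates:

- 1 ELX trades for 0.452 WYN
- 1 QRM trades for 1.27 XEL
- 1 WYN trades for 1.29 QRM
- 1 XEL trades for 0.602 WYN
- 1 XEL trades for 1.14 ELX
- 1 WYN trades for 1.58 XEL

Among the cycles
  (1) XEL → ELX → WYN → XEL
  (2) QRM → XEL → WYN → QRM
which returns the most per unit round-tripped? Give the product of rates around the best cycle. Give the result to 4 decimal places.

(1) 1.14 × 0.452 × 1.58 = 0.81414
(2) 1.27 × 0.602 × 1.29 = 0.98626
Highest is cycle (2) at 0.9863 (≤1, no arbitrage).

0.9863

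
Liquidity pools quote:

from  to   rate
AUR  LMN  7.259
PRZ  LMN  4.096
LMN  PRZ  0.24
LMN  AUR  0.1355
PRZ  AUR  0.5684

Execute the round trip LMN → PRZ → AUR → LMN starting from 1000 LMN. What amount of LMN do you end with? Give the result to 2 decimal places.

1000 LMN × 0.24 = 240 PRZ
240 PRZ × 0.5684 = 136.416 AUR
136.416 AUR × 7.259 = 990.243744 LMN

990.24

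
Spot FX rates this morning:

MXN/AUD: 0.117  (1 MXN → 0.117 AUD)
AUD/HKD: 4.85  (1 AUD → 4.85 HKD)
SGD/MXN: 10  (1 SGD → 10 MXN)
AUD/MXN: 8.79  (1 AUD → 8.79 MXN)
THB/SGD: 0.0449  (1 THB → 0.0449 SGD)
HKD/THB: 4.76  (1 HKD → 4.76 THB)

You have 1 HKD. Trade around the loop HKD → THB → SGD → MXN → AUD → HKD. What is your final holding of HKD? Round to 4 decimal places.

1 HKD × 4.76 = 4.76 THB
4.76 THB × 0.0449 = 0.213724 SGD
0.213724 SGD × 10 = 2.13724 MXN
2.13724 MXN × 0.117 = 0.25005708 AUD
0.25005708 AUD × 4.85 = 1.212776838 HKD

1.2128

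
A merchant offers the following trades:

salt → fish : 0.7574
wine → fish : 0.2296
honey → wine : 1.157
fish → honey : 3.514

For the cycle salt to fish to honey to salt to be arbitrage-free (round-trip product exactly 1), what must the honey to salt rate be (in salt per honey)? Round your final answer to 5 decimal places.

0.37573

Known legs of the cycle: 0.7574 × 3.514 = 2.6615036
For no arbitrage the full-cycle product must be 1, so the missing rate is 1 / 2.6615036 ≈ 0.3757275.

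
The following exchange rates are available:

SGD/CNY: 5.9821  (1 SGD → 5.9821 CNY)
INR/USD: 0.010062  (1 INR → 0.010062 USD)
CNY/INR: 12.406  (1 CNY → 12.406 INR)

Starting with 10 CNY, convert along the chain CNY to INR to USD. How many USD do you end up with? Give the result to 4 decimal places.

10 CNY × 12.406 = 124.06 INR
124.06 INR × 0.010062 = 1.24829172 USD

1.2483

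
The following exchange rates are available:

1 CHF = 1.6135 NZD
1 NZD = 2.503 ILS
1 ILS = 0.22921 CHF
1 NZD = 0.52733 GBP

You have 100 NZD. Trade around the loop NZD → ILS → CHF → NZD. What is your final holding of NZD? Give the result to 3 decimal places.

92.569

100 NZD × 2.503 = 250.3 ILS
250.3 ILS × 0.22921 = 57.371263 CHF
57.371263 CHF × 1.6135 = 92.5685328505 NZD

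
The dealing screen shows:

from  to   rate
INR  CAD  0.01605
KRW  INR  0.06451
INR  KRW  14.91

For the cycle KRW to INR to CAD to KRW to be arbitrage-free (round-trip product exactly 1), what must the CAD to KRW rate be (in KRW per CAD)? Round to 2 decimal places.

Known legs of the cycle: 0.06451 × 0.01605 = 0.0010353855
For no arbitrage the full-cycle product must be 1, so the missing rate is 1 / 0.0010353855 ≈ 965.8238.

965.82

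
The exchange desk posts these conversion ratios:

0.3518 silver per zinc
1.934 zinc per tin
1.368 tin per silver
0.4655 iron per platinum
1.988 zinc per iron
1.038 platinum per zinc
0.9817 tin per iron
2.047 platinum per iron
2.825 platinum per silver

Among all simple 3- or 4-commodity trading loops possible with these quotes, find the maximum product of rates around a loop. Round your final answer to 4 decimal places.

0.9606

iron→zinc→platinum→iron: 1.988 × 1.038 × 0.4655 = 0.96058
tin→zinc→silver→tin: 1.934 × 0.3518 × 1.368 = 0.93076
iron→zinc→silver→platinum→iron: 1.988 × 0.3518 × 2.825 × 0.4655 = 0.91971
iron→tin→zinc→platinum→iron: 0.9817 × 1.934 × 1.038 × 0.4655 = 0.91739
Maximum is iron→zinc→platinum→iron at 0.9606; no arbitrage — every cycle loses value.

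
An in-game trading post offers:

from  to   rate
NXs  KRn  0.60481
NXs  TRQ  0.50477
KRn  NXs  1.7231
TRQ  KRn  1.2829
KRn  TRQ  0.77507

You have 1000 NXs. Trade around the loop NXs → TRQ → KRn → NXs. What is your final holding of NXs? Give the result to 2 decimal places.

1000 NXs × 0.50477 = 504.77 TRQ
504.77 TRQ × 1.2829 = 647.569433 KRn
647.569433 KRn × 1.7231 = 1115.8268900023 NXs

1115.83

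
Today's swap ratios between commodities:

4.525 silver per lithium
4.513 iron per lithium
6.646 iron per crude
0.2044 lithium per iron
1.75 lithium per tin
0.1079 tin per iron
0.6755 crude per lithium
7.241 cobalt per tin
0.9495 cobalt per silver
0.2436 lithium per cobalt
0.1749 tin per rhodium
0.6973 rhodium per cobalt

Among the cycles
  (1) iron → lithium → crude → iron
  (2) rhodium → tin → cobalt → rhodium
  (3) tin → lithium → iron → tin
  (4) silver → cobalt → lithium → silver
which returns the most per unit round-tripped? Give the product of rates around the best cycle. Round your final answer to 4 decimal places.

(1) 0.2044 × 0.6755 × 6.646 = 0.91763
(2) 0.1749 × 7.241 × 0.6973 = 0.88310
(3) 1.75 × 4.513 × 0.1079 = 0.85217
(4) 0.9495 × 0.2436 × 4.525 = 1.04662
Highest is cycle (4) at 1.0466 (>1, arbitrage).

1.0466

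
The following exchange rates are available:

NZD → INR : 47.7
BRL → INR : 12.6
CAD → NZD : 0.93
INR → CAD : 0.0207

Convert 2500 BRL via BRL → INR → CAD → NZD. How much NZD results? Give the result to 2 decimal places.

606.41

2500 BRL × 12.6 = 31500 INR
31500 INR × 0.0207 = 652.05 CAD
652.05 CAD × 0.93 = 606.4065 NZD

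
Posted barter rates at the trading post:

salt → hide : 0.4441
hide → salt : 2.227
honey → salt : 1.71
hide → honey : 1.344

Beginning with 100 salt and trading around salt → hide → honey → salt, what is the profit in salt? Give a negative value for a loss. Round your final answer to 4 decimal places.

2.0648

100 salt × 0.4441 = 44.41 hide
44.41 hide × 1.344 = 59.68704 honey
59.68704 honey × 1.71 = 102.0648384 salt
Net change: 102.0648384 − 100 = 2.0648384 salt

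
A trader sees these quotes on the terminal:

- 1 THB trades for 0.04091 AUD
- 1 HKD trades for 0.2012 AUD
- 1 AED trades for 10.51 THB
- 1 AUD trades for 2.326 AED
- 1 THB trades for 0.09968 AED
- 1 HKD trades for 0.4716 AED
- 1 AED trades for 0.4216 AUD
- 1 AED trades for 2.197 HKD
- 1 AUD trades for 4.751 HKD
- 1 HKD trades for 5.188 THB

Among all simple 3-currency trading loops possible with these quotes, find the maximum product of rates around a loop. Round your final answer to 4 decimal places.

AED→HKD→THB→AED: 2.197 × 5.188 × 0.09968 = 1.13616
AED→HKD→AUD→AED: 2.197 × 0.2012 × 2.326 = 1.02818
THB→AUD→HKD→THB: 0.04091 × 4.751 × 5.188 = 1.00836
AED→THB→AUD→AED: 10.51 × 0.04091 × 2.326 = 1.00010
AED→AUD→HKD→AED: 0.4216 × 4.751 × 0.4716 = 0.94462
Maximum is AED→HKD→THB→AED at 1.1362; arbitrage exists.

1.1362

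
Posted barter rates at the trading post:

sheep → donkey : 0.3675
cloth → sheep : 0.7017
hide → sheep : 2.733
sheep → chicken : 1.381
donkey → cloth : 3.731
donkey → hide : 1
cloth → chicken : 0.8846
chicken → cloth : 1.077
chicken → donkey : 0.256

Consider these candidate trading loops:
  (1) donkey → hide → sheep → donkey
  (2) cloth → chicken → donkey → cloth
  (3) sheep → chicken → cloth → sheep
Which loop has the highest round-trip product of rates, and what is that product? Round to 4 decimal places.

1.0437

(1) 1 × 2.733 × 0.3675 = 1.00438
(2) 0.8846 × 0.256 × 3.731 = 0.84491
(3) 1.381 × 1.077 × 0.7017 = 1.04366
Highest is cycle (3) at 1.0437 (>1, arbitrage).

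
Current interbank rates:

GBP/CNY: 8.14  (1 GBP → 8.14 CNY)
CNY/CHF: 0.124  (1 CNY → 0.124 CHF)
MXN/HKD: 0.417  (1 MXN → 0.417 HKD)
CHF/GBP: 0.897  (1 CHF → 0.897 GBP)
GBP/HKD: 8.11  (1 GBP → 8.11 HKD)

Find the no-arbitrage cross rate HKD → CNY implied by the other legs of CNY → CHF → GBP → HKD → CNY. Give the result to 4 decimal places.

Known legs of the cycle: 0.124 × 0.897 × 8.11 = 0.90205908
For no arbitrage the full-cycle product must be 1, so the missing rate is 1 / 0.90205908 ≈ 1.108575.

1.1086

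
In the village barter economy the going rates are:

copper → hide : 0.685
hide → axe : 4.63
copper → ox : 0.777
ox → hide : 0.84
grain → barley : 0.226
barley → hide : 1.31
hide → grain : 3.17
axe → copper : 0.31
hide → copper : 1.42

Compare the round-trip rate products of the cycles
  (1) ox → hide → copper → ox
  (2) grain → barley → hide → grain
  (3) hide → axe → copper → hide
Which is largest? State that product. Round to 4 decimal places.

(1) 0.84 × 1.42 × 0.777 = 0.92681
(2) 0.226 × 1.31 × 3.17 = 0.93851
(3) 4.63 × 0.31 × 0.685 = 0.98318
Highest is cycle (3) at 0.9832 (≤1, no arbitrage).

0.9832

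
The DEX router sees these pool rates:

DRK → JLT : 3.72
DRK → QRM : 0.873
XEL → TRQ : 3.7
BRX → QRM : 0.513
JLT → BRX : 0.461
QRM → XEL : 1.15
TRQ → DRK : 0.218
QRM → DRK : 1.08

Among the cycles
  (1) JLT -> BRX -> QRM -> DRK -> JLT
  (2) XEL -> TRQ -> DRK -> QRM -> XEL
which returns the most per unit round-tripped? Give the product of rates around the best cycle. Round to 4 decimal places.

0.9501

(1) 0.461 × 0.513 × 1.08 × 3.72 = 0.95013
(2) 3.7 × 0.218 × 0.873 × 1.15 = 0.80979
Highest is cycle (1) at 0.9501 (≤1, no arbitrage).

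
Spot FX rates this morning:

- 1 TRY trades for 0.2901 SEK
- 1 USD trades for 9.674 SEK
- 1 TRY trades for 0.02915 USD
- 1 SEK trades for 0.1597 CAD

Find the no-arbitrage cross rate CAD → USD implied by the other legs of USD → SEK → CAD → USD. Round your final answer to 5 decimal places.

0.64728

Known legs of the cycle: 9.674 × 0.1597 = 1.5449378
For no arbitrage the full-cycle product must be 1, so the missing rate is 1 / 1.5449378 ≈ 0.6472752.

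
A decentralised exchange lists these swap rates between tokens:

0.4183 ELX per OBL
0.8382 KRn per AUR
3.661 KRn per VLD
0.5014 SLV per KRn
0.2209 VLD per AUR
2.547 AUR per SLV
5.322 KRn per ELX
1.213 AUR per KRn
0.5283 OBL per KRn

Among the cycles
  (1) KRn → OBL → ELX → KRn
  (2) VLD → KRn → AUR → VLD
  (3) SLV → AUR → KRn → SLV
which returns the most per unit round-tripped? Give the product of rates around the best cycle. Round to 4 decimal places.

1.1761

(1) 0.5283 × 0.4183 × 5.322 = 1.17610
(2) 3.661 × 1.213 × 0.2209 = 0.98097
(3) 2.547 × 0.8382 × 0.5014 = 1.07044
Highest is cycle (1) at 1.1761 (>1, arbitrage).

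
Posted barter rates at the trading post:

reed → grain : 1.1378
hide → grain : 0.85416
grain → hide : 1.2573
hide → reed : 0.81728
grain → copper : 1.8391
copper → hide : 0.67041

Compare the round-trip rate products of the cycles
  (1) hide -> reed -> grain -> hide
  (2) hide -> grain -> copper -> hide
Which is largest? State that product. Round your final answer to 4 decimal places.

1.1692

(1) 0.81728 × 1.1378 × 1.2573 = 1.16916
(2) 0.85416 × 1.8391 × 0.67041 = 1.05314
Highest is cycle (1) at 1.1692 (>1, arbitrage).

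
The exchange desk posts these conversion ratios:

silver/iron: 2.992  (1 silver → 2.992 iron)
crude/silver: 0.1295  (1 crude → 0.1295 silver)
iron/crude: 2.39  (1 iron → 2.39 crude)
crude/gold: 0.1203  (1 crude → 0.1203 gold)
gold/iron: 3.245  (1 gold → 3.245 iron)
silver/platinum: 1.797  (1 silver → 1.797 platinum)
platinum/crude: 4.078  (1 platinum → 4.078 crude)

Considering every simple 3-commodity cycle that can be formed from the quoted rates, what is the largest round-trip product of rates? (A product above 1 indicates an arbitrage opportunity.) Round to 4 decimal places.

platinum→crude→silver→platinum: 4.078 × 0.1295 × 1.797 = 0.94900
gold→iron→crude→gold: 3.245 × 2.39 × 0.1203 = 0.93299
silver→iron→crude→silver: 2.992 × 2.39 × 0.1295 = 0.92604
Maximum is platinum→crude→silver→platinum at 0.9490; no arbitrage — every cycle loses value.

0.9490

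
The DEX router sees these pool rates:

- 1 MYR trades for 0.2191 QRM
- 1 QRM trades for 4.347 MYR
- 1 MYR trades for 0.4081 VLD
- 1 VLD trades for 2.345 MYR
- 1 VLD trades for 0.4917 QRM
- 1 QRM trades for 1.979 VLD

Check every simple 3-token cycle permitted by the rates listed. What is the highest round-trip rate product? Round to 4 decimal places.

1.0168

VLD→MYR→QRM→VLD: 2.345 × 0.2191 × 1.979 = 1.01679
VLD→QRM→MYR→VLD: 0.4917 × 4.347 × 0.4081 = 0.87228
Maximum is VLD→MYR→QRM→VLD at 1.0168; arbitrage exists.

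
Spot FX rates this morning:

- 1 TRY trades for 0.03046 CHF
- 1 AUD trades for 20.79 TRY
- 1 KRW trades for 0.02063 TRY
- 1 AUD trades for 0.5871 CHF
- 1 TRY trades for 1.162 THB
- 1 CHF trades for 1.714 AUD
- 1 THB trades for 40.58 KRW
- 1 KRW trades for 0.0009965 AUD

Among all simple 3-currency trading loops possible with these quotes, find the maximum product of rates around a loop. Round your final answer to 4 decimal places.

TRY→CHF→AUD→TRY: 0.03046 × 1.714 × 20.79 = 1.08541
TRY→THB→KRW→TRY: 1.162 × 40.58 × 0.02063 = 0.97279
Maximum is TRY→CHF→AUD→TRY at 1.0854; arbitrage exists.

1.0854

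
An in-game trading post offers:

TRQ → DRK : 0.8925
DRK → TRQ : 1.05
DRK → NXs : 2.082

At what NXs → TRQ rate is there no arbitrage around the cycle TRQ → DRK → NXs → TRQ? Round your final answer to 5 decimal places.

0.53816

Known legs of the cycle: 0.8925 × 2.082 = 1.858185
For no arbitrage the full-cycle product must be 1, so the missing rate is 1 / 1.858185 ≈ 0.5381595.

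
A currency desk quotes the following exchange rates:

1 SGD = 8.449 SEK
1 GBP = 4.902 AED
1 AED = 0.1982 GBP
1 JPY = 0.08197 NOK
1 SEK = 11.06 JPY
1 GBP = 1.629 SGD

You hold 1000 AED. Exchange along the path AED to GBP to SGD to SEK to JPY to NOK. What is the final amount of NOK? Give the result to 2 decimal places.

2473.09

1000 AED × 0.1982 = 198.2 GBP
198.2 GBP × 1.629 = 322.8678 SGD
322.8678 SGD × 8.449 = 2727.9100422 SEK
2727.9100422 SEK × 11.06 = 30170.685066732 JPY
30170.685066732 JPY × 0.08197 = 2473.09105492002204 NOK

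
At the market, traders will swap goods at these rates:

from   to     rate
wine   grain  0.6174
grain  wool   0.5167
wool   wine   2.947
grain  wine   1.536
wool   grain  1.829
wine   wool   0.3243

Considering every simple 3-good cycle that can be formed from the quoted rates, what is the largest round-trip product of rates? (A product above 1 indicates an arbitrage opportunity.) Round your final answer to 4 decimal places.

grain→wool→wine→grain: 0.5167 × 2.947 × 0.6174 = 0.94012
grain→wine→wool→grain: 1.536 × 0.3243 × 1.829 = 0.91107
Maximum is grain→wool→wine→grain at 0.9401; no arbitrage — every cycle loses value.

0.9401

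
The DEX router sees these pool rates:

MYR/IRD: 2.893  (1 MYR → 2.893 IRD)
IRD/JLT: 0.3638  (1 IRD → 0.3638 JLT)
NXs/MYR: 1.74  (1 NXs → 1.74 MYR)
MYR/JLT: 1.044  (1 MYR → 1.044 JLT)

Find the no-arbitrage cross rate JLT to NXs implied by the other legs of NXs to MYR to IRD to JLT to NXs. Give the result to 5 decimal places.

Known legs of the cycle: 1.74 × 2.893 × 0.3638 = 1.831303716
For no arbitrage the full-cycle product must be 1, so the missing rate is 1 / 1.831303716 ≈ 0.5460591.

0.54606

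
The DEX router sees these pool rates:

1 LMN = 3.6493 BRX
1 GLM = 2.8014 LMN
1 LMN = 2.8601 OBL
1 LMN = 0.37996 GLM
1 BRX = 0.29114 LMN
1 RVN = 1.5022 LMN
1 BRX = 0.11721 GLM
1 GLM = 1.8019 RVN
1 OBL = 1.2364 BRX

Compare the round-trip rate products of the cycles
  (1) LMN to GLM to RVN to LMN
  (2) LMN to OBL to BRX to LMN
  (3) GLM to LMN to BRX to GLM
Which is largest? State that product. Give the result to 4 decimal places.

1.1983

(1) 0.37996 × 1.8019 × 1.5022 = 1.02848
(2) 2.8601 × 1.2364 × 0.29114 = 1.02954
(3) 2.8014 × 3.6493 × 0.11721 = 1.19826
Highest is cycle (3) at 1.1983 (>1, arbitrage).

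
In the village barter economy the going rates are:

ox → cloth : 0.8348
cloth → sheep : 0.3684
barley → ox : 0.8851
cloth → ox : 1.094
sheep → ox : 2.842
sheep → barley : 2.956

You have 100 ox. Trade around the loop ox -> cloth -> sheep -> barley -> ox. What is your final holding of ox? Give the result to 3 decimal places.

100 ox × 0.8348 = 83.48 cloth
83.48 cloth × 0.3684 = 30.754032 sheep
30.754032 sheep × 2.956 = 90.908918592 barley
90.908918592 barley × 0.8851 = 80.4634838457792 ox

80.463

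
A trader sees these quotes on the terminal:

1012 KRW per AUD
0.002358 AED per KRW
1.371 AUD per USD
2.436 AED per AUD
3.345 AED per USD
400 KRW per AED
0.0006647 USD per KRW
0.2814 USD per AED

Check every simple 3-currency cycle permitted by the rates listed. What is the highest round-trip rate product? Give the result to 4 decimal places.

0.9398

AUD→AED→USD→AUD: 2.436 × 0.2814 × 1.371 = 0.93981
AUD→KRW→USD→AUD: 1012 × 0.0006647 × 1.371 = 0.92224
AED→KRW→USD→AED: 400 × 0.0006647 × 3.345 = 0.88937
Maximum is AUD→AED→USD→AUD at 0.9398; no arbitrage — every cycle loses value.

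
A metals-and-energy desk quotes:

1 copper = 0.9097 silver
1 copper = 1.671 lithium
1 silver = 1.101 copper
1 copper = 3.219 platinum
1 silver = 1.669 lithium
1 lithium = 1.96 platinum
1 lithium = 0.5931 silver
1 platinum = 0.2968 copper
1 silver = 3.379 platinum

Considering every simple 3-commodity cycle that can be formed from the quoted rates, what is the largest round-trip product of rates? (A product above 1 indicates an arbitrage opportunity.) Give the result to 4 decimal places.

1.0912

silver→copper→lithium→silver: 1.101 × 1.671 × 0.5931 = 1.09117
platinum→copper→lithium→platinum: 0.2968 × 1.671 × 1.96 = 0.97207
silver→platinum→copper→silver: 3.379 × 0.2968 × 0.9097 = 0.91233
Maximum is silver→copper→lithium→silver at 1.0912; arbitrage exists.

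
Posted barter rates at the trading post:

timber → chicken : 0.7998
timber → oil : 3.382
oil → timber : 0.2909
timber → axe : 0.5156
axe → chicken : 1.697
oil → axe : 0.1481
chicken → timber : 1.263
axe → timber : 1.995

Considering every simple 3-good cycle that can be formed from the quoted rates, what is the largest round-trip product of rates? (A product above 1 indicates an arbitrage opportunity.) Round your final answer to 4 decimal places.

1.1051

chicken→timber→axe→chicken: 1.263 × 0.5156 × 1.697 = 1.10509
timber→oil→axe→timber: 3.382 × 0.1481 × 1.995 = 0.99924
Maximum is chicken→timber→axe→chicken at 1.1051; arbitrage exists.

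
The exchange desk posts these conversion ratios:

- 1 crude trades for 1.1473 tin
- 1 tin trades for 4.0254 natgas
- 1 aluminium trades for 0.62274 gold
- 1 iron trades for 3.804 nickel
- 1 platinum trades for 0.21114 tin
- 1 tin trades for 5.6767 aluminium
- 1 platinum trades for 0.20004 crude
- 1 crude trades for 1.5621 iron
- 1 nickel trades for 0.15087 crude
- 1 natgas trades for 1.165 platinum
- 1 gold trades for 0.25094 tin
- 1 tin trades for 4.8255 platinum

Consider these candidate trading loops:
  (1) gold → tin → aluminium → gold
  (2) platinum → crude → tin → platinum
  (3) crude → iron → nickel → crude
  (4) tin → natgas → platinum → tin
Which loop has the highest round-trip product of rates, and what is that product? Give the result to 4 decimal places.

1.1075

(1) 0.25094 × 5.6767 × 0.62274 = 0.88710
(2) 0.20004 × 1.1473 × 4.8255 = 1.10748
(3) 1.5621 × 3.804 × 0.15087 = 0.89650
(4) 4.0254 × 1.165 × 0.21114 = 0.99016
Highest is cycle (2) at 1.1075 (>1, arbitrage).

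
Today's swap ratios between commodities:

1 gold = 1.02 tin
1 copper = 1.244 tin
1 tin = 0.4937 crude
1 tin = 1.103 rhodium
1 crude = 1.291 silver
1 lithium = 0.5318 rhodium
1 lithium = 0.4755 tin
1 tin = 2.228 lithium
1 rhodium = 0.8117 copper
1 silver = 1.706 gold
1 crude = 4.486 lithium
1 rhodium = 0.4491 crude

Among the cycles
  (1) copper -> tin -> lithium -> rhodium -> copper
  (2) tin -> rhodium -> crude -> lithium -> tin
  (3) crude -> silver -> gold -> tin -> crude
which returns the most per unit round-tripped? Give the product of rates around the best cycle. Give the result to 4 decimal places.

(1) 1.244 × 2.228 × 0.5318 × 0.8117 = 1.19641
(2) 1.103 × 0.4491 × 4.486 × 0.4755 = 1.05664
(3) 1.291 × 1.706 × 1.02 × 0.4937 = 1.10909
Highest is cycle (1) at 1.1964 (>1, arbitrage).

1.1964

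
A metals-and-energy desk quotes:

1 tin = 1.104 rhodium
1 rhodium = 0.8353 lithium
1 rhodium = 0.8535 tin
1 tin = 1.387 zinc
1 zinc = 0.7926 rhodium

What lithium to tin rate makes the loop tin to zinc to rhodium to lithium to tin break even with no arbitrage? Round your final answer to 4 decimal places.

Known legs of the cycle: 1.387 × 0.7926 × 0.8353 = 0.91827552786
For no arbitrage the full-cycle product must be 1, so the missing rate is 1 / 0.91827552786 ≈ 1.088998.

1.0890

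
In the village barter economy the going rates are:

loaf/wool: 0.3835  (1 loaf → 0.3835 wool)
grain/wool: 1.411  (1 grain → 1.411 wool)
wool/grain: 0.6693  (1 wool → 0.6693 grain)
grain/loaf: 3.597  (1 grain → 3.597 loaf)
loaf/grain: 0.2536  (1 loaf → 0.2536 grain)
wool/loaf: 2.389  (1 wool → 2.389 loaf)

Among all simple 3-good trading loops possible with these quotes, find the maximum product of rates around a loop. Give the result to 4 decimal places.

grain→loaf→wool→grain: 3.597 × 0.3835 × 0.6693 = 0.92327
grain→wool→loaf→grain: 1.411 × 2.389 × 0.2536 = 0.85485
Maximum is grain→loaf→wool→grain at 0.9233; no arbitrage — every cycle loses value.

0.9233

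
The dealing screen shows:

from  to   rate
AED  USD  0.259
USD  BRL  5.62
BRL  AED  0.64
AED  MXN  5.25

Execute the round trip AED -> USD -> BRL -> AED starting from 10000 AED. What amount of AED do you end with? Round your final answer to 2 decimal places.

9315.71

10000 AED × 0.259 = 2590 USD
2590 USD × 5.62 = 14555.8 BRL
14555.8 BRL × 0.64 = 9315.712 AED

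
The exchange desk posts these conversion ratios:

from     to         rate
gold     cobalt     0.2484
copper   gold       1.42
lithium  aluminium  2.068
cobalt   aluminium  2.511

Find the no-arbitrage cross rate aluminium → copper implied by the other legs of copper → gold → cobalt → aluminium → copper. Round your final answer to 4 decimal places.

1.1291

Known legs of the cycle: 1.42 × 0.2484 × 2.511 = 0.885700008
For no arbitrage the full-cycle product must be 1, so the missing rate is 1 / 0.885700008 ≈ 1.129050.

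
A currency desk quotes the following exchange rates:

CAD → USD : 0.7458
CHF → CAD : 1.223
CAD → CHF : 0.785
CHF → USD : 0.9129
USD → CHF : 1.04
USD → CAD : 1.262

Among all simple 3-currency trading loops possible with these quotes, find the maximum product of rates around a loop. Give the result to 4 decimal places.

0.9486

CAD→USD→CHF→CAD: 0.7458 × 1.04 × 1.223 = 0.94860
CAD→CHF→USD→CAD: 0.785 × 0.9129 × 1.262 = 0.90438
Maximum is CAD→USD→CHF→CAD at 0.9486; no arbitrage — every cycle loses value.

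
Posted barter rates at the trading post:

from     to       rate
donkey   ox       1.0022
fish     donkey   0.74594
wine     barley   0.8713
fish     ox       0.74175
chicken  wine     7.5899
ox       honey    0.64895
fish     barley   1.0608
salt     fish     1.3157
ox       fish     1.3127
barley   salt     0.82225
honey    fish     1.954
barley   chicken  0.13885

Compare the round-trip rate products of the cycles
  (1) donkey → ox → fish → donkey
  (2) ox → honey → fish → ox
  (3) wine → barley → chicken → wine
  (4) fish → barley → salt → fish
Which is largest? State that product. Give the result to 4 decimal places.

1.1476

(1) 1.0022 × 1.3127 × 0.74594 = 0.98135
(2) 0.64895 × 1.954 × 0.74175 = 0.94057
(3) 0.8713 × 0.13885 × 7.5899 = 0.91823
(4) 1.0608 × 0.82225 × 1.3157 = 1.14761
Highest is cycle (4) at 1.1476 (>1, arbitrage).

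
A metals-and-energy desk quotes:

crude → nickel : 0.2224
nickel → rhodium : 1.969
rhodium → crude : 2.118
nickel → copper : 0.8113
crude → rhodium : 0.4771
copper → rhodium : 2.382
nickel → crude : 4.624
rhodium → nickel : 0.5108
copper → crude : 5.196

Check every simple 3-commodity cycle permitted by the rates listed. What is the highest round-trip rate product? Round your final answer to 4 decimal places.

rhodium→nickel→crude→rhodium: 0.5108 × 4.624 × 0.4771 = 1.12688
rhodium→nickel→copper→rhodium: 0.5108 × 0.8113 × 2.382 = 0.98713
copper→crude→nickel→copper: 5.196 × 0.2224 × 0.8113 = 0.93753
rhodium→crude→nickel→rhodium: 2.118 × 0.2224 × 1.969 = 0.92748
Maximum is rhodium→nickel→crude→rhodium at 1.1269; arbitrage exists.

1.1269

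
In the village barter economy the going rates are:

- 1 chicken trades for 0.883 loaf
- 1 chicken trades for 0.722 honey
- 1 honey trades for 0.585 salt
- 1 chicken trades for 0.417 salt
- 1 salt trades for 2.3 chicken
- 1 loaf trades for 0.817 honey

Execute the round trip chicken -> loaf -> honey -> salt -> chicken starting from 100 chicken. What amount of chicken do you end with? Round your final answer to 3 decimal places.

100 chicken × 0.883 = 88.3 loaf
88.3 loaf × 0.817 = 72.1411 honey
72.1411 honey × 0.585 = 42.2025435 salt
42.2025435 salt × 2.3 = 97.06585005 chicken

97.066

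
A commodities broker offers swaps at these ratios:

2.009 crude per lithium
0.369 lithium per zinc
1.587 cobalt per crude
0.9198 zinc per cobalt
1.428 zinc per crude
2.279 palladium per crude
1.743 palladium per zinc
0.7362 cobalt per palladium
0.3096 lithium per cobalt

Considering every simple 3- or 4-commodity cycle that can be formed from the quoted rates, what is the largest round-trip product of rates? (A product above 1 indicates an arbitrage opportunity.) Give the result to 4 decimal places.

palladium→cobalt→zinc→palladium: 0.7362 × 0.9198 × 1.743 = 1.18028
lithium→crude→cobalt→zinc→lithium: 2.009 × 1.587 × 0.9198 × 0.369 = 1.08212
lithium→crude→zinc→lithium: 2.009 × 1.428 × 0.369 = 1.05861
palladium→cobalt→lithium→crude→palladium: 0.7362 × 0.3096 × 2.009 × 2.279 = 1.04357
lithium→crude→cobalt→lithium: 2.009 × 1.587 × 0.3096 = 0.98709
Maximum is palladium→cobalt→zinc→palladium at 1.1803; arbitrage exists.

1.1803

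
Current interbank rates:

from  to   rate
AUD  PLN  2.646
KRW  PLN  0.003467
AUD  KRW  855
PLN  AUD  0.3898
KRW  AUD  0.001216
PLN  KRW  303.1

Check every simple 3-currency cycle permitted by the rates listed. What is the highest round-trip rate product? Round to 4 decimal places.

1.1555

PLN→AUD→KRW→PLN: 0.3898 × 855 × 0.003467 = 1.15548
PLN→KRW→AUD→PLN: 303.1 × 0.001216 × 2.646 = 0.97524
Maximum is PLN→AUD→KRW→PLN at 1.1555; arbitrage exists.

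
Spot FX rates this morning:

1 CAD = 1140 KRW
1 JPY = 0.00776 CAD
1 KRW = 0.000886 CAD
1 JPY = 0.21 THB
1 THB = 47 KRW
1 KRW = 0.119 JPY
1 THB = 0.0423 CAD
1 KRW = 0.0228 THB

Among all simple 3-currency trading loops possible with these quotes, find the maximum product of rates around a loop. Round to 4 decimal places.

1.1745

KRW→JPY→THB→KRW: 0.119 × 0.21 × 47 = 1.17453
KRW→THB→CAD→KRW: 0.0228 × 0.0423 × 1140 = 1.09946
KRW→JPY→CAD→KRW: 0.119 × 0.00776 × 1140 = 1.05272
Maximum is KRW→JPY→THB→KRW at 1.1745; arbitrage exists.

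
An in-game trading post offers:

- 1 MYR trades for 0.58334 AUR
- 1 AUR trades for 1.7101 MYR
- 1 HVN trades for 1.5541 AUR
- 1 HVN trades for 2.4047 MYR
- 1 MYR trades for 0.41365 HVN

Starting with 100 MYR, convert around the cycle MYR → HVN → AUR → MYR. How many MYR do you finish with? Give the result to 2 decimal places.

109.93

100 MYR × 0.41365 = 41.365 HVN
41.365 HVN × 1.5541 = 64.2853465 AUR
64.2853465 AUR × 1.7101 = 109.93437104965 MYR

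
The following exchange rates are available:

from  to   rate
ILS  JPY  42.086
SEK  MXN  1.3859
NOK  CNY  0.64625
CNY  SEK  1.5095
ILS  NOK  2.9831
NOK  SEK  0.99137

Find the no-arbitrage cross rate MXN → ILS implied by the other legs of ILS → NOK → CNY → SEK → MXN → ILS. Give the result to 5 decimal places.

Known legs of the cycle: 2.9831 × 0.64625 × 1.5095 × 1.3859 = 4.03304790214541875
For no arbitrage the full-cycle product must be 1, so the missing rate is 1 / 4.03304790214541875 ≈ 0.2479514.

0.24795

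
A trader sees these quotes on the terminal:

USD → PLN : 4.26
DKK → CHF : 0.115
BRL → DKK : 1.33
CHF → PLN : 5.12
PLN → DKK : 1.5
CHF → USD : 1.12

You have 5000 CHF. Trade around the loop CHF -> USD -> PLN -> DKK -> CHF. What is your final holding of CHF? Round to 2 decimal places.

4115.16

5000 CHF × 1.12 = 5600 USD
5600 USD × 4.26 = 23856 PLN
23856 PLN × 1.5 = 35784 DKK
35784 DKK × 0.115 = 4115.16 CHF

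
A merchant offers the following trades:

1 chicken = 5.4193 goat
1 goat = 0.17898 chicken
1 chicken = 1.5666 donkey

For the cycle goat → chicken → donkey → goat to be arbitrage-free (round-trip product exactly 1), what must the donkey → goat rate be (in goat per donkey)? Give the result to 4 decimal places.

3.5665

Known legs of the cycle: 0.17898 × 1.5666 = 0.280390068
For no arbitrage the full-cycle product must be 1, so the missing rate is 1 / 0.280390068 ≈ 3.566460.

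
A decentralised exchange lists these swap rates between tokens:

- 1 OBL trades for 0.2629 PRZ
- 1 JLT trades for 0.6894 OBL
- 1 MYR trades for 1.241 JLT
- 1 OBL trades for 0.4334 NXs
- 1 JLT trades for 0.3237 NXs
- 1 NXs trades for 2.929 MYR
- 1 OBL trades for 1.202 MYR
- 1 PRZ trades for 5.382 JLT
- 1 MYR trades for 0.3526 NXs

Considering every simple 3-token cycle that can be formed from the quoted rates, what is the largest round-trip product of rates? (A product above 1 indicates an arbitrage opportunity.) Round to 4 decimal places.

MYR→JLT→NXs→MYR: 1.241 × 0.3237 × 2.929 = 1.17661
OBL→MYR→JLT→OBL: 1.202 × 1.241 × 0.6894 = 1.02837
OBL→PRZ→JLT→OBL: 0.2629 × 5.382 × 0.6894 = 0.97545
Maximum is MYR→JLT→NXs→MYR at 1.1766; arbitrage exists.

1.1766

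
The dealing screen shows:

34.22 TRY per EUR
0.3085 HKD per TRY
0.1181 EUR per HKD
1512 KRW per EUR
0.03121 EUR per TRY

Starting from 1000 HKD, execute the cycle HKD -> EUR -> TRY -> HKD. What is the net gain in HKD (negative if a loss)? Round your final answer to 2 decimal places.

1000 HKD × 0.1181 = 118.1 EUR
118.1 EUR × 34.22 = 4041.382 TRY
4041.382 TRY × 0.3085 = 1246.766347 HKD
Net change: 1246.766347 − 1000 = 246.766347 HKD

246.77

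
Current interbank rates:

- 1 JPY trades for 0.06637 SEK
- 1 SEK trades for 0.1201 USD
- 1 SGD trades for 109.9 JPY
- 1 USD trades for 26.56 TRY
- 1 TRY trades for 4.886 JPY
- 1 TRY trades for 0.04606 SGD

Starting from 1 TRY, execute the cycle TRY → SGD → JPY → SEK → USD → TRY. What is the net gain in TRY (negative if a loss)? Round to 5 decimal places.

1 TRY × 0.04606 = 0.04606 SGD
0.04606 SGD × 109.9 = 5.061994 JPY
5.061994 JPY × 0.06637 = 0.33596454178 SEK
0.33596454178 SEK × 0.1201 = 0.040349341467778 USD
0.040349341467778 USD × 26.56 = 1.07167850938418368 TRY
Net change: 1.07167850938418368 − 1 = 0.07167850938418368 TRY

0.07168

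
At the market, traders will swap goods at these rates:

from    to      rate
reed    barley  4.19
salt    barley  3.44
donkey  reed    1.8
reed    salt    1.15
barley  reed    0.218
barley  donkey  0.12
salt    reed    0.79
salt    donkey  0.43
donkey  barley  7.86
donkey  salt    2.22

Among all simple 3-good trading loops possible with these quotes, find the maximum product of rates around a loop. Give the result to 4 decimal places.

0.9164

barley→donkey→salt→barley: 0.12 × 2.22 × 3.44 = 0.91642
barley→donkey→reed→barley: 0.12 × 1.8 × 4.19 = 0.90504
salt→donkey→reed→salt: 0.43 × 1.8 × 1.15 = 0.89010
barley→reed→salt→barley: 0.218 × 1.15 × 3.44 = 0.86241
Maximum is barley→donkey→salt→barley at 0.9164; no arbitrage — every cycle loses value.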